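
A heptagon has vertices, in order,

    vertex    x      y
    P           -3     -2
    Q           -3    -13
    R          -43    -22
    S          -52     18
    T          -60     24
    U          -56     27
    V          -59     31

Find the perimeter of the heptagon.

178

|PQ| = √((0)² + (-11)²) = √121 = 11
|QR| = √((-40)² + (-9)²) = √1681 = 41
|RS| = √((-9)² + (40)²) = √1681 = 41
|ST| = √((-8)² + (6)²) = √100 = 10
|TU| = √((4)² + (3)²) = √25 = 5
|UV| = √((-3)² + (4)²) = √25 = 5
|VP| = √((56)² + (-33)²) = √4225 = 65
Perimeter = 11 + 41 + 41 + 10 + 5 + 5 + 65 = 178.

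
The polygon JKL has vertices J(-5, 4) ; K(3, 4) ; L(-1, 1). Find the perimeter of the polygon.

|JK| = √((8)² + (0)²) = √64 = 8
|KL| = √((-4)² + (-3)²) = √25 = 5
|LJ| = √((-4)² + (3)²) = √25 = 5
Perimeter = 8 + 5 + 5 = 18.

18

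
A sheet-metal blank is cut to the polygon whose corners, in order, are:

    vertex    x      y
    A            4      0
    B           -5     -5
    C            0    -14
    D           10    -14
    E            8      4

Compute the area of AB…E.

Apply the shoelace (surveyor's) formula: 2A = Σ (x_i·y_{i+1} − x_{i+1}·y_i), indices taken mod 5.
Σ = (-20) + (70) + (140) + (152) + (-16) = 326
Area = |Σ|/2 = 163.

163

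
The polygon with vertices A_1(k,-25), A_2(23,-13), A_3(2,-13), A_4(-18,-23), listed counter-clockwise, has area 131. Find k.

Write out the shoelace sum; only the two edges meeting at A_1 involve k:
2·Area = [((-18)·(-25) − k·(-23)) + (k·(-13) − 23·(-25))] + -553
       = 10·k + 472 = 262
⇒ k = -21.

-21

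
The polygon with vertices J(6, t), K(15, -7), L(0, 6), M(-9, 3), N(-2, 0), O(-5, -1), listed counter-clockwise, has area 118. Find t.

Write out the shoelace sum; only the two edges meeting at J involve t:
2·Area = [((-5)·t − 6·(-1)) + (6·(-7) − 15·t)] + 152
       = -20·t + 116 = 236
⇒ t = -6.

-6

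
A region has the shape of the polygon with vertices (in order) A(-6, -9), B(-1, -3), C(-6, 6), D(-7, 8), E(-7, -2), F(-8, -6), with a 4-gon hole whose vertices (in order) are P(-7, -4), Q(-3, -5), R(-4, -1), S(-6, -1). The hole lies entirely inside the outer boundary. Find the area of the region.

Outer boundary:
Apply Gauss's area formula: 2A = Σ (x_i·y_{i+1} − x_{i+1}·y_i), indices taken mod 6.
Cross-terms: 9, -24, -6, 70, 26, 36  ⇒  Σ = 111
Area = |Σ|/2 = 55.5.
Hole:
Apply the shoelace formula: 2A = Σ (x_i·y_{i+1} − x_{i+1}·y_i), indices taken mod 4.
Σ = (23) + (-17) + (-2) + (17) = 21
Area = |Σ|/2 = 10.5.
Net area = 55.5 − 10.5 = 45.

45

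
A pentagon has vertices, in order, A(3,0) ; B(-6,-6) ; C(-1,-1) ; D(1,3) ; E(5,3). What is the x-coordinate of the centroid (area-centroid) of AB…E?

30/41

Apply the surveyor's formula. First the cross-terms c_i = x_i·y_{i+1} − x_{i+1}·y_i:
  -18, 0, -2, -12, -9  ⇒  2A = -41, A = -20.5.
Then Σ (x_i + x_{i+1})·c_i = -90, so x̄ = -90 / (6·(-20.5)) = 30/41.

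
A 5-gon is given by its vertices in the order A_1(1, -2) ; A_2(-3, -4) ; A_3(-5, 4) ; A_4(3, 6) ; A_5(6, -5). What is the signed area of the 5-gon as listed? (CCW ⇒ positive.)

Σ = (-10) + (-32) + (-42) + (-51) + (-7) = -142
Signed area = Σ/2 = -71 (negative ⇒ clockwise traversal).

-71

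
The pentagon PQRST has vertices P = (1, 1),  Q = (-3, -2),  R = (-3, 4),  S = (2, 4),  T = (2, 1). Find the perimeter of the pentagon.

|PQ| = √((-4)² + (-3)²) = √25 = 5
|QR| = √((0)² + (6)²) = √36 = 6
|RS| = √((5)² + (0)²) = √25 = 5
|ST| = √((0)² + (-3)²) = √9 = 3
|TP| = √((-1)² + (0)²) = √1 = 1
Perimeter = 5 + 6 + 5 + 3 + 1 = 20.

20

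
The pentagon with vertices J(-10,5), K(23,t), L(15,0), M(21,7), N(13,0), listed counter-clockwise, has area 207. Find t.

-18

Write out the shoelace sum; only the two edges meeting at K involve t:
2·Area = [((-10)·t − 23·5) + (23·0 − 15·t)] + 79
       = -25·t + -36 = 414
⇒ t = -18.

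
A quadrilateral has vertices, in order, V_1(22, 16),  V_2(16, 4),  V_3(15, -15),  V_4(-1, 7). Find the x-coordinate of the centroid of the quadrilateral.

Apply the shoelace (surveyor's) formula. First the cross-terms c_i = x_i·y_{i+1} − x_{i+1}·y_i:
  -168, -300, 90, -170  ⇒  2A = -548, A = -274.
Then Σ (x_i + x_{i+1})·c_i = -17994, so x̄ = -17994 / (6·(-274)) = 2999/274.

2999/274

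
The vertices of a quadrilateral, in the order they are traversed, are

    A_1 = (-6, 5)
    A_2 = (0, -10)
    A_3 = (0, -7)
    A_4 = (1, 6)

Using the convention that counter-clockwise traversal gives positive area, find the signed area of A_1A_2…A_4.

54

Apply the shoelace (surveyor's) formula: 2A = Σ (x_i·y_{i+1} − x_{i+1}·y_i), indices taken mod 4.
Cross-terms: 60, 0, 7, 41  ⇒  Σ = 108
Signed area = Σ/2 = 54 (positive ⇒ counter-clockwise traversal).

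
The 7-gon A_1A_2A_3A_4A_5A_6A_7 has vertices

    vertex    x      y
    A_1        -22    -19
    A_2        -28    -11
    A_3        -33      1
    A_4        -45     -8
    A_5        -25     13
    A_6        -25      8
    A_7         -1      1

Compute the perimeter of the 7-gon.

|A_1A_2| = √((-6)² + (8)²) = √100 = 10
|A_2A_3| = √((-5)² + (12)²) = √169 = 13
|A_3A_4| = √((-12)² + (-9)²) = √225 = 15
|A_4A_5| = √((20)² + (21)²) = √841 = 29
|A_5A_6| = √((0)² + (-5)²) = √25 = 5
|A_6A_7| = √((24)² + (-7)²) = √625 = 25
|A_7A_1| = √((-21)² + (-20)²) = √841 = 29
Perimeter = 10 + 13 + 15 + 29 + 5 + 25 + 29 = 126.

126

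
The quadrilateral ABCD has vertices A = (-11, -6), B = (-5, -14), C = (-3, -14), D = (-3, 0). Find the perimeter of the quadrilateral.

36

|AB| = √((6)² + (-8)²) = √100 = 10
|BC| = √((2)² + (0)²) = √4 = 2
|CD| = √((0)² + (14)²) = √196 = 14
|DA| = √((-8)² + (-6)²) = √100 = 10
Perimeter = 10 + 2 + 14 + 10 = 36.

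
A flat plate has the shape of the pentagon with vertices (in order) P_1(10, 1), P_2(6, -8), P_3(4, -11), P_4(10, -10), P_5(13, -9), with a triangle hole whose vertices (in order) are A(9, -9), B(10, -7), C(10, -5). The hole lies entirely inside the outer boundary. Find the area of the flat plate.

Outer boundary:
Σ = (-86) + (-34) + (70) + (40) + (103) = 93
Area = |Σ|/2 = 46.5.
Hole:
A→B: (9)(-7) − (10)(-9) = 27
B→C: (10)(-5) − (10)(-7) = 20
C→A: (10)(-9) − (9)(-5) = -45
Σ = 2
Area = |Σ|/2 = 1.
Net area = 46.5 − 1 = 45.5.

45.5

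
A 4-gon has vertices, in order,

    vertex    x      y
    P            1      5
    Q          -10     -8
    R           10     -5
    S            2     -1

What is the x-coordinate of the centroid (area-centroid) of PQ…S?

Apply Gauss's area formula. First the cross-terms c_i = x_i·y_{i+1} − x_{i+1}·y_i:
  42, 130, 0, 11  ⇒  2A = 183, A = 91.5.
Then Σ (x_i + x_{i+1})·c_i = -345, so x̄ = -345 / (6·91.5) = -115/183.

-115/183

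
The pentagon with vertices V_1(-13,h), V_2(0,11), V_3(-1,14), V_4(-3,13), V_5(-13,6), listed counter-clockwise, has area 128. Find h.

-10

Write out the shoelace sum; only the two edges meeting at V_1 involve h:
2·Area = [((-13)·h − (-13)·6) + ((-13)·11 − 0·h)] + 191
       = -13·h + 126 = 256
⇒ h = -10.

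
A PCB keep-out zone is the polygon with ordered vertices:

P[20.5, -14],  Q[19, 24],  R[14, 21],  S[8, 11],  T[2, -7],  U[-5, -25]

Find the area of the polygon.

613.25

Σ = (758) + (63) + (-14) + (-78) + (-85) + (582.5) = 1226.5
Area = |Σ|/2 = 613.25.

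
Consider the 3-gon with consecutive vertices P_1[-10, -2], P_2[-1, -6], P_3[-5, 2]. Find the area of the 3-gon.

28

Apply the surveyor's formula: 2A = Σ (x_i·y_{i+1} − x_{i+1}·y_i), indices taken mod 3.
Cross-terms: 58, -32, 30  ⇒  Σ = 56
Area = |Σ|/2 = 28.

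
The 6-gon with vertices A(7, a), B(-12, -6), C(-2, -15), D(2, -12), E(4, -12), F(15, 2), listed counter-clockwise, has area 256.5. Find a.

5

The doubled signed area Σ (x_i y_{i+1} − x_{i+1} y_i) is linear in a.
With a=0 it equals 378; the coefficient of a is 27 (from the two edges through A).
So 27·a + 378 = 2·256.5 = 513 ⇒ a = 5.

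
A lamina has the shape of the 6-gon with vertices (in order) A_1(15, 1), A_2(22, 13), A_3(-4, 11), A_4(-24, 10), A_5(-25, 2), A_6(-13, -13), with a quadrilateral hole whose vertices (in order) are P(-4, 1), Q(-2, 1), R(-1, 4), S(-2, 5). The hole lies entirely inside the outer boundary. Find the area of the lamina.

707

Outer boundary:
Cross-terms: 173, 294, 224, 202, 351, 182  ⇒  Σ = 1426
Area = |Σ|/2 = 713.
Hole:
Apply the shoelace (surveyor's) formula: 2A = Σ (x_i·y_{i+1} − x_{i+1}·y_i), indices taken mod 4.
Σ = (-2) + (-7) + (3) + (18) = 12
Area = |Σ|/2 = 6.
Net area = 713 − 6 = 707.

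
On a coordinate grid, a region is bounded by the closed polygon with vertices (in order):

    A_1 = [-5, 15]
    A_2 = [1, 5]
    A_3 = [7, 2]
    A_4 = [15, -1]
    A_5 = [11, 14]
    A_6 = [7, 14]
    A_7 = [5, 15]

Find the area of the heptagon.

Σ = (-40) + (-33) + (-37) + (221) + (56) + (35) + (150) = 352
Area = |Σ|/2 = 176.

176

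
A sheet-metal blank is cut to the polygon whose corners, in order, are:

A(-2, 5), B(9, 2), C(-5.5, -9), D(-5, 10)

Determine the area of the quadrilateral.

Σ = (-49) + (-70) + (-100) + (-5) = -224
Area = |Σ|/2 = 112.

112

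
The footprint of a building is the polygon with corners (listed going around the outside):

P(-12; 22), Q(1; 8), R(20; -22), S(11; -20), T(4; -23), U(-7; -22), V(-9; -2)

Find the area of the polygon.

643

Σ = (-118) + (-182) + (-158) + (-173) + (-249) + (-184) + (-222) = -1286
Area = |Σ|/2 = 643.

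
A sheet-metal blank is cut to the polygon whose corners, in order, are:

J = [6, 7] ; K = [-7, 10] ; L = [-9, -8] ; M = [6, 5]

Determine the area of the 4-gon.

Apply the surveyor's formula: 2A = Σ (x_i·y_{i+1} − x_{i+1}·y_i), indices taken mod 4.
J→K: (6)(10) − (-7)(7) = 109
K→L: (-7)(-8) − (-9)(10) = 146
L→M: (-9)(5) − (6)(-8) = 3
M→J: (6)(7) − (6)(5) = 12
Σ = 270
Area = |Σ|/2 = 135.

135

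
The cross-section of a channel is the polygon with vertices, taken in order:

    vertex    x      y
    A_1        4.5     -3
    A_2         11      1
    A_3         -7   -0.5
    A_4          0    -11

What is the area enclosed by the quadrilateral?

Σ = (37.5) + (1.5) + (77) + (49.5) = 165.5
Area = |Σ|/2 = 82.75.

82.75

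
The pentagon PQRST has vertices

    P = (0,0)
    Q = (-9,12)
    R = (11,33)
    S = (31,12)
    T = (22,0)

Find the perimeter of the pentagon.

110

|PQ| = √((-9)² + (12)²) = √225 = 15
|QR| = √((20)² + (21)²) = √841 = 29
|RS| = √((20)² + (-21)²) = √841 = 29
|ST| = √((-9)² + (-12)²) = √225 = 15
|TP| = √((-22)² + (0)²) = √484 = 22
Perimeter = 15 + 29 + 29 + 15 + 22 = 110.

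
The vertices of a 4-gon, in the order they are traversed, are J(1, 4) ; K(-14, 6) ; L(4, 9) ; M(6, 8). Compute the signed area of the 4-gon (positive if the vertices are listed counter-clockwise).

-47

Apply the shoelace (surveyor's) formula: 2A = Σ (x_i·y_{i+1} − x_{i+1}·y_i), indices taken mod 4.
Σ = (62) + (-150) + (-22) + (16) = -94
Signed area = Σ/2 = -47 (negative ⇒ clockwise traversal).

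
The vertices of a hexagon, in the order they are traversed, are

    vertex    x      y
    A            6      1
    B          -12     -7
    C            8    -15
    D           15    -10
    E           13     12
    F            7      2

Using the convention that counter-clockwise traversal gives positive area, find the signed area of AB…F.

299

Cross-terms: -30, 236, 145, 310, -58, -5  ⇒  Σ = 598
Signed area = Σ/2 = 299 (positive ⇒ counter-clockwise traversal).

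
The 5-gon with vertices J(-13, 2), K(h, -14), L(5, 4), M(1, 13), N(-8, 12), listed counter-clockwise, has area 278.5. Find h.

Write out the shoelace sum; only the two edges meeting at K involve h:
2·Area = [((-13)·(-14) − h·2) + (h·4 − 5·(-14))] + 317
       = 2·h + 569 = 557
⇒ h = -6.

-6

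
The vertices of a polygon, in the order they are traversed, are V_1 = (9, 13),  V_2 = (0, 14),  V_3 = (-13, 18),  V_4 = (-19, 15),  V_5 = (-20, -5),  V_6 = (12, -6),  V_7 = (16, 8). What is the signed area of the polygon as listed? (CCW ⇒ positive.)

679

Σ = (126) + (182) + (147) + (395) + (180) + (192) + (136) = 1358
Signed area = Σ/2 = 679 (positive ⇒ counter-clockwise traversal).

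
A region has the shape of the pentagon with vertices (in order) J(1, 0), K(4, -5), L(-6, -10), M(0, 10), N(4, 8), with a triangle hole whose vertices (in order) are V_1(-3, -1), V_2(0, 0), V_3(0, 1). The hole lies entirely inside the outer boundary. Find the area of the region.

90

Outer boundary:
Apply the surveyor's formula: 2A = Σ (x_i·y_{i+1} − x_{i+1}·y_i), indices taken mod 5.
Σ = (-5) + (-70) + (-60) + (-40) + (-8) = -183
Area = |Σ|/2 = 91.5.
Hole:
Cross-terms: 0, 0, 3  ⇒  Σ = 3
Area = |Σ|/2 = 1.5.
Net area = 91.5 − 1.5 = 90.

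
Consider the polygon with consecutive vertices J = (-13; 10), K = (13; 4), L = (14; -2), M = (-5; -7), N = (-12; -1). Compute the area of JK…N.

292

Apply the shoelace (surveyor's) formula: 2A = Σ (x_i·y_{i+1} − x_{i+1}·y_i), indices taken mod 5.
Cross-terms: -182, -82, -108, -79, -133  ⇒  Σ = -584
Area = |Σ|/2 = 292.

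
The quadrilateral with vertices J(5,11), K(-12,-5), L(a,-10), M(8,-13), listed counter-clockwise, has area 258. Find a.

The doubled signed area Σ (x_i y_{i+1} − x_{i+1} y_i) is linear in a.
With a=0 it equals 460; the coefficient of a is -8 (from the two edges through L).
So -8·a + 460 = 2·258 = 516 ⇒ a = -7.

-7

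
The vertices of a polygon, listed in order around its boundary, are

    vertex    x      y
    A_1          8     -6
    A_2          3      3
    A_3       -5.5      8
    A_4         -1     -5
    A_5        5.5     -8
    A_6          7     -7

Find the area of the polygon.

92.5

Apply the surveyor's formula: 2A = Σ (x_i·y_{i+1} − x_{i+1}·y_i), indices taken mod 6.
Cross-terms: 42, 40.5, 35.5, 35.5, 17.5, 14  ⇒  Σ = 185
Area = |Σ|/2 = 92.5.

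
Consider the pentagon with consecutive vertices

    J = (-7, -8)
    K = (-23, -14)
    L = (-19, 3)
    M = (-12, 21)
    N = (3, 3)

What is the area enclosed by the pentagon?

Σ = (-86) + (-335) + (-363) + (-99) + (-3) = -886
Area = |Σ|/2 = 443.

443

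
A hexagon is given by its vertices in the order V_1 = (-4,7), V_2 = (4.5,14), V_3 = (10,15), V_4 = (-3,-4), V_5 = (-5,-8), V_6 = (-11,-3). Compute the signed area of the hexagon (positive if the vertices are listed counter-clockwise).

-156.5

Apply the surveyor's formula: 2A = Σ (x_i·y_{i+1} − x_{i+1}·y_i), indices taken mod 6.
Σ = (-87.5) + (-72.5) + (5) + (4) + (-73) + (-89) = -313
Signed area = Σ/2 = -156.5 (negative ⇒ clockwise traversal).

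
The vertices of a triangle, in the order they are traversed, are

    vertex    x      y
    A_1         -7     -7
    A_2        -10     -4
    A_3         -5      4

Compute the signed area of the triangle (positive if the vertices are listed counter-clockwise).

Apply the shoelace formula: 2A = Σ (x_i·y_{i+1} − x_{i+1}·y_i), indices taken mod 3.
A_1→A_2: (-7)(-4) − (-10)(-7) = -42
A_2→A_3: (-10)(4) − (-5)(-4) = -60
A_3→A_1: (-5)(-7) − (-7)(4) = 63
Σ = -39
Signed area = Σ/2 = -19.5 (negative ⇒ clockwise traversal).

-19.5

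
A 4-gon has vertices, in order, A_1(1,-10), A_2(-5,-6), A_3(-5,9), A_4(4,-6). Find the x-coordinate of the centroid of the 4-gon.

Apply the surveyor's formula. First the cross-terms c_i = x_i·y_{i+1} − x_{i+1}·y_i:
  -56, -75, -6, -34  ⇒  2A = -171, A = -85.5.
Then Σ (x_i + x_{i+1})·c_i = 810, so x̄ = 810 / (6·(-85.5)) = -30/19.

-30/19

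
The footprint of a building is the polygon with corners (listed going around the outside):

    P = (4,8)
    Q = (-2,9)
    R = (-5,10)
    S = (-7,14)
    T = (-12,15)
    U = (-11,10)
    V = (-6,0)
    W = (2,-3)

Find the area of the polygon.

145.5

P→Q: (4)(9) − (-2)(8) = 52
Q→R: (-2)(10) − (-5)(9) = 25
R→S: (-5)(14) − (-7)(10) = 0
S→T: (-7)(15) − (-12)(14) = 63
T→U: (-12)(10) − (-11)(15) = 45
U→V: (-11)(0) − (-6)(10) = 60
V→W: (-6)(-3) − (2)(0) = 18
W→P: (2)(8) − (4)(-3) = 28
Σ = 291
Area = |Σ|/2 = 145.5.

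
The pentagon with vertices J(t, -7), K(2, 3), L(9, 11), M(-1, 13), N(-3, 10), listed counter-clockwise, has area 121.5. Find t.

The doubled signed area Σ (x_i y_{i+1} − x_{i+1} y_i) is linear in t.
With t=0 it equals 187; the coefficient of t is -7 (from the two edges through J).
So -7·t + 187 = 2·121.5 = 243 ⇒ t = -8.

-8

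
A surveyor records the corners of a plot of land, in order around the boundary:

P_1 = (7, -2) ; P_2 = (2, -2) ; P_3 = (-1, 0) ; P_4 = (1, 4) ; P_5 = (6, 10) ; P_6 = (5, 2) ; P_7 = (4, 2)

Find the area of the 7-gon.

Apply the shoelace formula: 2A = Σ (x_i·y_{i+1} − x_{i+1}·y_i), indices taken mod 7.
Σ = (-10) + (-2) + (-4) + (-14) + (-38) + (2) + (-22) = -88
Area = |Σ|/2 = 44.

44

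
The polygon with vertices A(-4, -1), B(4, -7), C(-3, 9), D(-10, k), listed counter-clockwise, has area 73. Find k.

-1

The doubled signed area Σ (x_i y_{i+1} − x_{i+1} y_i) is linear in k.
With k=0 it equals 147; the coefficient of k is 1 (from the two edges through D).
So 1·k + 147 = 2·73 = 146 ⇒ k = -1.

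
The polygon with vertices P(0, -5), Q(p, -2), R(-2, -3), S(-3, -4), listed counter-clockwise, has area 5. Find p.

0

The doubled signed area Σ (x_i y_{i+1} − x_{i+1} y_i) is linear in p.
With p=0 it equals 10; the coefficient of p is 2 (from the two edges through Q).
So 2·p + 10 = 2·5 = 10 ⇒ p = 0.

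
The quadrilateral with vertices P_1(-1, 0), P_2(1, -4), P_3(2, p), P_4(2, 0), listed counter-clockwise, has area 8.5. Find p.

Write out the shoelace sum; only the two edges meeting at P_3 involve p:
2·Area = [(1·p − 2·(-4)) + (2·0 − 2·p)] + 4
       = -1·p + 12 = 17
⇒ p = -5.

-5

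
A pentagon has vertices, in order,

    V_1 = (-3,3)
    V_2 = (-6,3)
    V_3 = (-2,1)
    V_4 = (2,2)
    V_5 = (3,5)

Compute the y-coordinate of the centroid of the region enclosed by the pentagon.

256/93

Apply the surveyor's formula. First the cross-terms c_i = x_i·y_{i+1} − x_{i+1}·y_i:
  9, 0, -6, 4, 24  ⇒  2A = 31, A = 15.5.
Then Σ (y_i + y_{i+1})·c_i = 256, so ȳ = 256 / (6·15.5) = 256/93.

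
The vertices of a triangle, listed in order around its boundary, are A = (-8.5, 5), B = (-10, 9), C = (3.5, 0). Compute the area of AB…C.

Apply Gauss's area formula: 2A = Σ (x_i·y_{i+1} − x_{i+1}·y_i), indices taken mod 3.
Σ = (-26.5) + (-31.5) + (17.5) = -40.5
Area = |Σ|/2 = 20.25.

20.25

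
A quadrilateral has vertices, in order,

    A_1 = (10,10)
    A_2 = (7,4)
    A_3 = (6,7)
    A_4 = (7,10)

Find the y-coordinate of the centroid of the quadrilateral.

Apply the surveyor's formula. First the cross-terms c_i = x_i·y_{i+1} − x_{i+1}·y_i:
  -30, 25, 11, -30  ⇒  2A = -24, A = -12.
Then Σ (y_i + y_{i+1})·c_i = -558, so ȳ = -558 / (6·(-12)) = 7.75.

7.75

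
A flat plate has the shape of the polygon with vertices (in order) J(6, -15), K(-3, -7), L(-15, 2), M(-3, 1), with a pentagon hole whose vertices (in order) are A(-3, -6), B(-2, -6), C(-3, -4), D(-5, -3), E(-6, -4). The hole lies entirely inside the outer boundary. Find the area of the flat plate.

78.5

Outer boundary:
Apply the shoelace formula: 2A = Σ (x_i·y_{i+1} − x_{i+1}·y_i), indices taken mod 4.
Σ = (-87) + (-111) + (-9) + (39) = -168
Area = |Σ|/2 = 84.
Hole:
Apply the surveyor's formula: 2A = Σ (x_i·y_{i+1} − x_{i+1}·y_i), indices taken mod 5.
Σ = (6) + (-10) + (-11) + (2) + (24) = 11
Area = |Σ|/2 = 5.5.
Net area = 84 − 5.5 = 78.5.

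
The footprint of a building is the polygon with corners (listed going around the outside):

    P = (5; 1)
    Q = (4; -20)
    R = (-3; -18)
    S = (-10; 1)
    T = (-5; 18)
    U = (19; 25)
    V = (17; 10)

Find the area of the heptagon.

664.5

Apply the surveyor's formula: 2A = Σ (x_i·y_{i+1} − x_{i+1}·y_i), indices taken mod 7.
Σ = (-104) + (-132) + (-183) + (-175) + (-467) + (-235) + (-33) = -1329
Area = |Σ|/2 = 664.5.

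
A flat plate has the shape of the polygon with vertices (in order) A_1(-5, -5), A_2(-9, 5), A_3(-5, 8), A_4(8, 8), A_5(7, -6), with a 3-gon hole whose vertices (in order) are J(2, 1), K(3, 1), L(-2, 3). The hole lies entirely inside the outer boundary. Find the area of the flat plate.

194

Outer boundary:
Apply the surveyor's formula: 2A = Σ (x_i·y_{i+1} − x_{i+1}·y_i), indices taken mod 5.
Σ = (-70) + (-47) + (-104) + (-104) + (-65) = -390
Area = |Σ|/2 = 195.
Hole:
Apply Gauss's area formula: 2A = Σ (x_i·y_{i+1} − x_{i+1}·y_i), indices taken mod 3.
Σ = (-1) + (11) + (-8) = 2
Area = |Σ|/2 = 1.
Net area = 195 − 1 = 194.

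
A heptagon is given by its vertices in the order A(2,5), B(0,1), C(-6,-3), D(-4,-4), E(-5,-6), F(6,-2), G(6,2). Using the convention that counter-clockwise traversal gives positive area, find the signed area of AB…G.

60

A→B: (2)(1) − (0)(5) = 2
B→C: (0)(-3) − (-6)(1) = 6
C→D: (-6)(-4) − (-4)(-3) = 12
D→E: (-4)(-6) − (-5)(-4) = 4
E→F: (-5)(-2) − (6)(-6) = 46
F→G: (6)(2) − (6)(-2) = 24
G→A: (6)(5) − (2)(2) = 26
Σ = 120
Signed area = Σ/2 = 60 (positive ⇒ counter-clockwise traversal).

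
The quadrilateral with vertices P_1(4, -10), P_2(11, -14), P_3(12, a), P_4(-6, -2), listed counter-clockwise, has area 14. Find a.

The doubled signed area Σ (x_i y_{i+1} − x_{i+1} y_i) is linear in a.
With a=0 it equals 266; the coefficient of a is 17 (from the two edges through P_3).
So 17·a + 266 = 2·14 = 28 ⇒ a = -14.

-14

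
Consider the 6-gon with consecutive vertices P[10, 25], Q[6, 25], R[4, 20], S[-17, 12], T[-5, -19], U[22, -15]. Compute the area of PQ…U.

1042

Apply Gauss's area formula: 2A = Σ (x_i·y_{i+1} − x_{i+1}·y_i), indices taken mod 6.
P→Q: (10)(25) − (6)(25) = 100
Q→R: (6)(20) − (4)(25) = 20
R→S: (4)(12) − (-17)(20) = 388
S→T: (-17)(-19) − (-5)(12) = 383
T→U: (-5)(-15) − (22)(-19) = 493
U→P: (22)(25) − (10)(-15) = 700
Σ = 2084
Area = |Σ|/2 = 1042.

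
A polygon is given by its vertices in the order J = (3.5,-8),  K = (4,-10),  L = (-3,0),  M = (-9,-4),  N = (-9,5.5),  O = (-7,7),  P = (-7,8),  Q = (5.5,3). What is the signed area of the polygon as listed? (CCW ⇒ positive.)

Apply Gauss's area formula: 2A = Σ (x_i·y_{i+1} − x_{i+1}·y_i), indices taken mod 8.
Cross-terms: -3, -30, 12, -85.5, -24.5, -7, -65, -54.5  ⇒  Σ = -257.5
Signed area = Σ/2 = -128.75 (negative ⇒ clockwise traversal).

-128.75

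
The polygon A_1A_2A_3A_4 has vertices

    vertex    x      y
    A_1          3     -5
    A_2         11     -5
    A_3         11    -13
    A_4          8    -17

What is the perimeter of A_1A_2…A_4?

|A_1A_2| = √((8)² + (0)²) = √64 = 8
|A_2A_3| = √((0)² + (-8)²) = √64 = 8
|A_3A_4| = √((-3)² + (-4)²) = √25 = 5
|A_4A_1| = √((-5)² + (12)²) = √169 = 13
Perimeter = 8 + 8 + 5 + 13 = 34.

34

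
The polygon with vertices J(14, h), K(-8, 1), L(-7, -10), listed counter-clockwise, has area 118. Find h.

-5

The doubled signed area Σ (x_i y_{i+1} − x_{i+1} y_i) is linear in h.
With h=0 it equals 241; the coefficient of h is 1 (from the two edges through J).
So 1·h + 241 = 2·118 = 236 ⇒ h = -5.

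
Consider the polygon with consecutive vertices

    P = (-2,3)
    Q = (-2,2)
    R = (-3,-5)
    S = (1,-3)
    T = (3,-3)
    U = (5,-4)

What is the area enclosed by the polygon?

Σ = (2) + (16) + (14) + (6) + (3) + (7) = 48
Area = |Σ|/2 = 24.

24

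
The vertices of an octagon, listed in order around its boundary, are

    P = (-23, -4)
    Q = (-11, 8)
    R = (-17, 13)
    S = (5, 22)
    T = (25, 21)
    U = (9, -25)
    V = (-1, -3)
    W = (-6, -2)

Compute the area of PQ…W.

1011.5

P→Q: (-23)(8) − (-11)(-4) = -228
Q→R: (-11)(13) − (-17)(8) = -7
R→S: (-17)(22) − (5)(13) = -439
S→T: (5)(21) − (25)(22) = -445
T→U: (25)(-25) − (9)(21) = -814
U→V: (9)(-3) − (-1)(-25) = -52
V→W: (-1)(-2) − (-6)(-3) = -16
W→P: (-6)(-4) − (-23)(-2) = -22
Σ = -2023
Area = |Σ|/2 = 1011.5.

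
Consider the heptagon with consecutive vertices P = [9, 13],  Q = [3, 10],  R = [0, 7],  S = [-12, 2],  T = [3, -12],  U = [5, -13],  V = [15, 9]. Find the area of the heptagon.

334.5

Cross-terms: 51, 21, 84, 138, 21, 240, 114  ⇒  Σ = 669
Area = |Σ|/2 = 334.5.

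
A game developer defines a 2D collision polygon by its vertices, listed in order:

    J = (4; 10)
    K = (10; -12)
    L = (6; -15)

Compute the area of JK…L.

53

Apply the shoelace formula: 2A = Σ (x_i·y_{i+1} − x_{i+1}·y_i), indices taken mod 3.
Cross-terms: -148, -78, 120  ⇒  Σ = -106
Area = |Σ|/2 = 53.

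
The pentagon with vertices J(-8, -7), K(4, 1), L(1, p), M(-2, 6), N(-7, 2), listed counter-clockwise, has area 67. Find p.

1

Write out the shoelace sum; only the two edges meeting at L involve p:
2·Area = [(4·p − 1·1) + (1·6 − (-2)·p)] + 123
       = 6·p + 128 = 134
⇒ p = 1.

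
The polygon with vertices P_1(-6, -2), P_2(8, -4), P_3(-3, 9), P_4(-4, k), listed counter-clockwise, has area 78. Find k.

The doubled signed area Σ (x_i y_{i+1} − x_{i+1} y_i) is linear in k.
With k=0 it equals 144; the coefficient of k is 3 (from the two edges through P_4).
So 3·k + 144 = 2·78 = 156 ⇒ k = 4.

4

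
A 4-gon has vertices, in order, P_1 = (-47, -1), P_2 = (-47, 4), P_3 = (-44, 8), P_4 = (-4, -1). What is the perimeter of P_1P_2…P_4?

|P_1P_2| = √((0)² + (5)²) = √25 = 5
|P_2P_3| = √((3)² + (4)²) = √25 = 5
|P_3P_4| = √((40)² + (-9)²) = √1681 = 41
|P_4P_1| = √((-43)² + (0)²) = √1849 = 43
Perimeter = 5 + 5 + 41 + 43 = 94.

94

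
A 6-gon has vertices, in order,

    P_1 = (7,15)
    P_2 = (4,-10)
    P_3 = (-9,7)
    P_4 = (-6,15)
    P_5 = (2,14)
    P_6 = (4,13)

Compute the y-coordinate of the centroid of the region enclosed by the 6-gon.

1249/230

Apply the surveyor's formula. First the cross-terms c_i = x_i·y_{i+1} − x_{i+1}·y_i:
  -130, -62, -93, -114, -30, -31  ⇒  2A = -460, A = -230.
Then Σ (y_i + y_{i+1})·c_i = -7494, so ȳ = -7494 / (6·(-230)) = 1249/230.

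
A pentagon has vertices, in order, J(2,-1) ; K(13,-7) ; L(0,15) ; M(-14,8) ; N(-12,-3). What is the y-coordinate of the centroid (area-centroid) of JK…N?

877/210

Apply Gauss's area formula. First the cross-terms c_i = x_i·y_{i+1} − x_{i+1}·y_i:
  -1, 195, 210, 138, 18  ⇒  2A = 560, A = 280.
Then Σ (y_i + y_{i+1})·c_i = 7016, so ȳ = 7016 / (6·280) = 877/210.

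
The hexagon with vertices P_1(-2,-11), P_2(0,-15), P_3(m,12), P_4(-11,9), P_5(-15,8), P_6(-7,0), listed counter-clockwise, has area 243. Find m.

Write out the shoelace sum; only the two edges meeting at P_3 involve m:
2·Area = [(0·12 − m·(-15)) + (m·9 − (-11)·12)] + 210
       = 24·m + 342 = 486
⇒ m = 6.

6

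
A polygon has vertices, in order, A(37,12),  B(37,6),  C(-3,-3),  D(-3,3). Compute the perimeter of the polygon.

94

|AB| = √((0)² + (-6)²) = √36 = 6
|BC| = √((-40)² + (-9)²) = √1681 = 41
|CD| = √((0)² + (6)²) = √36 = 6
|DA| = √((40)² + (9)²) = √1681 = 41
Perimeter = 6 + 41 + 6 + 41 = 94.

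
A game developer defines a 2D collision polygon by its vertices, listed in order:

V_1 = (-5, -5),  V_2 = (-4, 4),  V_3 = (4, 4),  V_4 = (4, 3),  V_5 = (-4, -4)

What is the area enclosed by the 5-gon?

Apply the shoelace (surveyor's) formula: 2A = Σ (x_i·y_{i+1} − x_{i+1}·y_i), indices taken mod 5.
Cross-terms: -40, -32, -4, -4, 0  ⇒  Σ = -80
Area = |Σ|/2 = 40.

40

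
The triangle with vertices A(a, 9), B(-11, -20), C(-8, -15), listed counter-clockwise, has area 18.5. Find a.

Write out the shoelace sum; only the two edges meeting at A involve a:
2·Area = [((-8)·9 − a·(-15)) + (a·(-20) − (-11)·9)] + 5
       = -5·a + 32 = 37
⇒ a = -1.

-1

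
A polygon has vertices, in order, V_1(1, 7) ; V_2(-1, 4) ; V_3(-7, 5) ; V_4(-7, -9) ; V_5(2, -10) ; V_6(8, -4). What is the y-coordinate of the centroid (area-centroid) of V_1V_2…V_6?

-641/264

Apply the shoelace (surveyor's) formula. First the cross-terms c_i = x_i·y_{i+1} − x_{i+1}·y_i:
  11, 23, 98, 88, 72, 60  ⇒  2A = 352, A = 176.
Then Σ (y_i + y_{i+1})·c_i = -2564, so ȳ = -2564 / (6·176) = -641/264.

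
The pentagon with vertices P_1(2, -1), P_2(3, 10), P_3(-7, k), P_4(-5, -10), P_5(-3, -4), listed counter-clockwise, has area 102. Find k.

Write out the shoelace sum; only the two edges meeting at P_3 involve k:
2·Area = [(3·k − (-7)·10) + ((-7)·(-10) − (-5)·k)] + 24
       = 8·k + 164 = 204
⇒ k = 5.

5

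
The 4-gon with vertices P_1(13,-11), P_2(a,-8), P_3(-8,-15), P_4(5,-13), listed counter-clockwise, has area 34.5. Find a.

The doubled signed area Σ (x_i y_{i+1} − x_{i+1} y_i) is linear in a.
With a=0 it equals 125; the coefficient of a is -4 (from the two edges through P_2).
So -4·a + 125 = 2·34.5 = 69 ⇒ a = 14.

14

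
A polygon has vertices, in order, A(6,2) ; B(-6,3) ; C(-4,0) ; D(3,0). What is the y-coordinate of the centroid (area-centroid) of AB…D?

1.375

Apply Gauss's area formula. First the cross-terms c_i = x_i·y_{i+1} − x_{i+1}·y_i:
  30, 12, 0, 6  ⇒  2A = 48, A = 24.
Then Σ (y_i + y_{i+1})·c_i = 198, so ȳ = 198 / (6·24) = 1.375.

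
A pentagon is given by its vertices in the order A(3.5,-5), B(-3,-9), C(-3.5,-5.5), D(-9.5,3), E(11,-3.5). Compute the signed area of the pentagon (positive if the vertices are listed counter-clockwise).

-83.375

Apply the surveyor's formula: 2A = Σ (x_i·y_{i+1} − x_{i+1}·y_i), indices taken mod 5.
A→B: (3.5)(-9) − (-3)(-5) = -46.5
B→C: (-3)(-5.5) − (-3.5)(-9) = -15
C→D: (-3.5)(3) − (-9.5)(-5.5) = -62.75
D→E: (-9.5)(-3.5) − (11)(3) = 0.25
E→A: (11)(-5) − (3.5)(-3.5) = -42.75
Σ = -166.75
Signed area = Σ/2 = -83.375 (negative ⇒ clockwise traversal).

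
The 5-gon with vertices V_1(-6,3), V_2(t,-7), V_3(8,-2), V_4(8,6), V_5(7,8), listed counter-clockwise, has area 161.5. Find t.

Write out the shoelace sum; only the two edges meeting at V_2 involve t:
2·Area = [((-6)·(-7) − t·3) + (t·(-2) − 8·(-7))] + 155
       = -5·t + 253 = 323
⇒ t = -14.

-14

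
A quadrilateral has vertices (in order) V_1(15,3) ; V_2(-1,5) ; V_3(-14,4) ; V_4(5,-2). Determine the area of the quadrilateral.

V_1→V_2: (15)(5) − (-1)(3) = 78
V_2→V_3: (-1)(4) − (-14)(5) = 66
V_3→V_4: (-14)(-2) − (5)(4) = 8
V_4→V_1: (5)(3) − (15)(-2) = 45
Σ = 197
Area = |Σ|/2 = 98.5.

98.5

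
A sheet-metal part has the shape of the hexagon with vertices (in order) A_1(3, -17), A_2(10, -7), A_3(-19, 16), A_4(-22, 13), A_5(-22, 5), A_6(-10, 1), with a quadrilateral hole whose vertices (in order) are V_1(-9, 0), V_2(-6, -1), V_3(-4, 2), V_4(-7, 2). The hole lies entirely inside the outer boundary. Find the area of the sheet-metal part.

317.5

Outer boundary:
Σ = (149) + (27) + (105) + (176) + (28) + (167) = 652
Area = |Σ|/2 = 326.
Hole:
Σ = (9) + (-16) + (6) + (18) = 17
Area = |Σ|/2 = 8.5.
Net area = 326 − 8.5 = 317.5.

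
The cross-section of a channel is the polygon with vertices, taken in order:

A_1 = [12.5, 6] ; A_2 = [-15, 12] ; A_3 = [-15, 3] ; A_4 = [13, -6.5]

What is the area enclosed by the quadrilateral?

Apply Gauss's area formula: 2A = Σ (x_i·y_{i+1} − x_{i+1}·y_i), indices taken mod 4.
Σ = (240) + (135) + (58.5) + (159.25) = 592.75
Area = |Σ|/2 = 296.375.

296.375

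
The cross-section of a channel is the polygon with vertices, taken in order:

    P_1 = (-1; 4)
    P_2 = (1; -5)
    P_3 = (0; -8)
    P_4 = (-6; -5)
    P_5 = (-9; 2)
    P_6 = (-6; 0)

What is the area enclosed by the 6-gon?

62

Apply the surveyor's formula: 2A = Σ (x_i·y_{i+1} − x_{i+1}·y_i), indices taken mod 6.
Cross-terms: 1, -8, -48, -57, 12, -24  ⇒  Σ = -124
Area = |Σ|/2 = 62.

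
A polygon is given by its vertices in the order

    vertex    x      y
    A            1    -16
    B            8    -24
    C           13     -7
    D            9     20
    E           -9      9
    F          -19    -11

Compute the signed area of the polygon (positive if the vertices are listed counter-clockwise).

Σ = (104) + (256) + (323) + (261) + (270) + (315) = 1529
Signed area = Σ/2 = 764.5 (positive ⇒ counter-clockwise traversal).

764.5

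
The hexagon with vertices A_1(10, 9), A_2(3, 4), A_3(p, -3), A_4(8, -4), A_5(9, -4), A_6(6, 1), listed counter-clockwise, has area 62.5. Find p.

The doubled signed area Σ (x_i y_{i+1} − x_{i+1} y_i) is linear in p.
With p=0 it equals 109; the coefficient of p is -8 (from the two edges through A_3).
So -8·p + 109 = 2·62.5 = 125 ⇒ p = -2.

-2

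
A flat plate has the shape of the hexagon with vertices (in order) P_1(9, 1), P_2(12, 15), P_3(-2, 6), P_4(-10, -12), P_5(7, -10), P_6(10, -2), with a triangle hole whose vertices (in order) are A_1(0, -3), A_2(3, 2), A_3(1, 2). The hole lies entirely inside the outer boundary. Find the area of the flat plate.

298.5

Outer boundary:
Cross-terms: 123, 102, 84, 184, 86, 28  ⇒  Σ = 607
Area = |Σ|/2 = 303.5.
Hole:
Apply the shoelace (surveyor's) formula: 2A = Σ (x_i·y_{i+1} − x_{i+1}·y_i), indices taken mod 3.
Σ = (9) + (4) + (-3) = 10
Area = |Σ|/2 = 5.
Net area = 303.5 − 5 = 298.5.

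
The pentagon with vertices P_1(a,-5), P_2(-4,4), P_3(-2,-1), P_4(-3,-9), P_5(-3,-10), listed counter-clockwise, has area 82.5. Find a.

10

The doubled signed area Σ (x_i y_{i+1} − x_{i+1} y_i) is linear in a.
With a=0 it equals 25; the coefficient of a is 14 (from the two edges through P_1).
So 14·a + 25 = 2·82.5 = 165 ⇒ a = 10.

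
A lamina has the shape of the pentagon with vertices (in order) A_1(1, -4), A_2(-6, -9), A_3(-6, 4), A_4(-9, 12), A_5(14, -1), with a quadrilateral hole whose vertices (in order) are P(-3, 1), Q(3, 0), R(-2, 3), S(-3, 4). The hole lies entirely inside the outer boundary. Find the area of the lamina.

Outer boundary:
A_1→A_2: (1)(-9) − (-6)(-4) = -33
A_2→A_3: (-6)(4) − (-6)(-9) = -78
A_3→A_4: (-6)(12) − (-9)(4) = -36
A_4→A_5: (-9)(-1) − (14)(12) = -159
A_5→A_1: (14)(-4) − (1)(-1) = -55
Σ = -361
Area = |Σ|/2 = 180.5.
Hole:
Apply the shoelace formula: 2A = Σ (x_i·y_{i+1} − x_{i+1}·y_i), indices taken mod 4.
Σ = (-3) + (9) + (1) + (9) = 16
Area = |Σ|/2 = 8.
Net area = 180.5 − 8 = 172.5.

172.5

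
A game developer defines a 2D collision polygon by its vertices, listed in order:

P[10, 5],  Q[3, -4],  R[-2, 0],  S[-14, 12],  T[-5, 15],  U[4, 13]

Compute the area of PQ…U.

236

Apply the shoelace (surveyor's) formula: 2A = Σ (x_i·y_{i+1} − x_{i+1}·y_i), indices taken mod 6.
Cross-terms: -55, -8, -24, -150, -125, -110  ⇒  Σ = -472
Area = |Σ|/2 = 236.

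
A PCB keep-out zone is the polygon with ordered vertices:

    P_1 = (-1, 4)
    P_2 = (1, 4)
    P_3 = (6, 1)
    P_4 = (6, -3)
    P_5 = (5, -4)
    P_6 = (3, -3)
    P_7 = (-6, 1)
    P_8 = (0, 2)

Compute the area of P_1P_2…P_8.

Apply the surveyor's formula: 2A = Σ (x_i·y_{i+1} − x_{i+1}·y_i), indices taken mod 8.
Σ = (-8) + (-23) + (-24) + (-9) + (-3) + (-15) + (-12) + (2) = -92
Area = |Σ|/2 = 46.

46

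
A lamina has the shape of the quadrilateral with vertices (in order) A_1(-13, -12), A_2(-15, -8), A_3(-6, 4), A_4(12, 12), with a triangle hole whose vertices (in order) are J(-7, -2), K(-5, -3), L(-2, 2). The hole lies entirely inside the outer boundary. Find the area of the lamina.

Outer boundary:
Apply the shoelace (surveyor's) formula: 2A = Σ (x_i·y_{i+1} − x_{i+1}·y_i), indices taken mod 4.
Σ = (-76) + (-108) + (-120) + (12) = -292
Area = |Σ|/2 = 146.
Hole:
Σ = (11) + (-16) + (18) = 13
Area = |Σ|/2 = 6.5.
Net area = 146 − 6.5 = 139.5.

139.5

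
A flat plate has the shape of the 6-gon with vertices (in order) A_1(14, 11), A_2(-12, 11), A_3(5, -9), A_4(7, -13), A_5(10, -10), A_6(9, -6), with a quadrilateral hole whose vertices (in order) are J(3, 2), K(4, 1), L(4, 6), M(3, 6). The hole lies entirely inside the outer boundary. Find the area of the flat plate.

300.5

Outer boundary:
Apply Gauss's area formula: 2A = Σ (x_i·y_{i+1} − x_{i+1}·y_i), indices taken mod 6.
A_1→A_2: (14)(11) − (-12)(11) = 286
A_2→A_3: (-12)(-9) − (5)(11) = 53
A_3→A_4: (5)(-13) − (7)(-9) = -2
A_4→A_5: (7)(-10) − (10)(-13) = 60
A_5→A_6: (10)(-6) − (9)(-10) = 30
A_6→A_1: (9)(11) − (14)(-6) = 183
Σ = 610
Area = |Σ|/2 = 305.
Hole:
Apply the shoelace (surveyor's) formula: 2A = Σ (x_i·y_{i+1} − x_{i+1}·y_i), indices taken mod 4.
Cross-terms: -5, 20, 6, -12  ⇒  Σ = 9
Area = |Σ|/2 = 4.5.
Net area = 305 − 4.5 = 300.5.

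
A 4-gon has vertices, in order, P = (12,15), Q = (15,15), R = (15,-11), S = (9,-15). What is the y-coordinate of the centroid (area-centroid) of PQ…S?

-61/123

Apply Gauss's area formula. First the cross-terms c_i = x_i·y_{i+1} − x_{i+1}·y_i:
  -45, -390, -126, 315  ⇒  2A = -246, A = -123.
Then Σ (y_i + y_{i+1})·c_i = 366, so ȳ = 366 / (6·(-123)) = -61/123.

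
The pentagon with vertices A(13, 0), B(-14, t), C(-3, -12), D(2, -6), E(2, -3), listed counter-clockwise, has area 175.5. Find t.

6

Write out the shoelace sum; only the two edges meeting at B involve t:
2·Area = [(13·t − (-14)·0) + ((-14)·(-12) − (-3)·t)] + 87
       = 16·t + 255 = 351
⇒ t = 6.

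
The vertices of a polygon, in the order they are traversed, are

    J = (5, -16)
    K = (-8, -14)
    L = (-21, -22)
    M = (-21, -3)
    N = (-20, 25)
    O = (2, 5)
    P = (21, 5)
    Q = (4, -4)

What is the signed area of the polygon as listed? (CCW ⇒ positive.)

J→K: (5)(-14) − (-8)(-16) = -198
K→L: (-8)(-22) − (-21)(-14) = -118
L→M: (-21)(-3) − (-21)(-22) = -399
M→N: (-21)(25) − (-20)(-3) = -585
N→O: (-20)(5) − (2)(25) = -150
O→P: (2)(5) − (21)(5) = -95
P→Q: (21)(-4) − (4)(5) = -104
Q→J: (4)(-16) − (5)(-4) = -44
Σ = -1693
Signed area = Σ/2 = -846.5 (negative ⇒ clockwise traversal).

-846.5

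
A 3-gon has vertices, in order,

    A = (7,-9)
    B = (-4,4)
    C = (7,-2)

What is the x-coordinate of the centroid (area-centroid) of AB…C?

Apply Gauss's area formula. First the cross-terms c_i = x_i·y_{i+1} − x_{i+1}·y_i:
  -8, -20, -49  ⇒  2A = -77, A = -38.5.
Then Σ (x_i + x_{i+1})·c_i = -770, so x̄ = -770 / (6·(-38.5)) = 10/3.

10/3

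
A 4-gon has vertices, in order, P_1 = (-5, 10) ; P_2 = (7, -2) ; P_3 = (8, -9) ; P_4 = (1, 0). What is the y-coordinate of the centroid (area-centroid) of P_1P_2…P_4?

Apply the shoelace (surveyor's) formula. First the cross-terms c_i = x_i·y_{i+1} − x_{i+1}·y_i:
  -60, -47, 9, 10  ⇒  2A = -88, A = -44.
Then Σ (y_i + y_{i+1})·c_i = 56, so ȳ = 56 / (6·(-44)) = -7/33.

-7/33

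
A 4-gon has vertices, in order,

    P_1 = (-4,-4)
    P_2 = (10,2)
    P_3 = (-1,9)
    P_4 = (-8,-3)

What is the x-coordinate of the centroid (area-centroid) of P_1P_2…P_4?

Apply Gauss's area formula. First the cross-terms c_i = x_i·y_{i+1} − x_{i+1}·y_i:
  32, 92, 75, 20  ⇒  2A = 219, A = 109.5.
Then Σ (x_i + x_{i+1})·c_i = 105, so x̄ = 105 / (6·109.5) = 35/219.

35/219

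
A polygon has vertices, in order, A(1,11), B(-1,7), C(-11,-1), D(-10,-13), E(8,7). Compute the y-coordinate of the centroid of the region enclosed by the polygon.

Apply the shoelace formula. First the cross-terms c_i = x_i·y_{i+1} − x_{i+1}·y_i:
  18, 78, 133, 34, 81  ⇒  2A = 344, A = 172.
Then Σ (y_i + y_{i+1})·c_i = 184, so ȳ = 184 / (6·172) = 23/129.

23/129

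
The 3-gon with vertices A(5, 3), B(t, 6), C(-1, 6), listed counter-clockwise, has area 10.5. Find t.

6

The doubled signed area Σ (x_i y_{i+1} − x_{i+1} y_i) is linear in t.
With t=0 it equals 3; the coefficient of t is 3 (from the two edges through B).
So 3·t + 3 = 2·10.5 = 21 ⇒ t = 6.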